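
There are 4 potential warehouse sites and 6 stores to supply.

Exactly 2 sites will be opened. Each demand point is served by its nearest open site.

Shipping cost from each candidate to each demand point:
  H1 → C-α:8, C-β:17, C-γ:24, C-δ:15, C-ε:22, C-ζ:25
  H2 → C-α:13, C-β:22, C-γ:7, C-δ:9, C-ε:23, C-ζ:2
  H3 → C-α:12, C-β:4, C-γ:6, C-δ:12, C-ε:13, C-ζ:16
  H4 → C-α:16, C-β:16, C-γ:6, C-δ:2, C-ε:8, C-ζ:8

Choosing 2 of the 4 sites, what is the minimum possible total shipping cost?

Open {H3, H4}.
  C-α→H3 12, C-β→H3 4, C-γ→H3 6, C-δ→H4 2, C-ε→H4 8, C-ζ→H4 8  ⇒ total 40.
Compare {H2, H3}: total 46.
Compare {H2, H4}: total 47.
No size-2 selection does better; minimum is 40.

40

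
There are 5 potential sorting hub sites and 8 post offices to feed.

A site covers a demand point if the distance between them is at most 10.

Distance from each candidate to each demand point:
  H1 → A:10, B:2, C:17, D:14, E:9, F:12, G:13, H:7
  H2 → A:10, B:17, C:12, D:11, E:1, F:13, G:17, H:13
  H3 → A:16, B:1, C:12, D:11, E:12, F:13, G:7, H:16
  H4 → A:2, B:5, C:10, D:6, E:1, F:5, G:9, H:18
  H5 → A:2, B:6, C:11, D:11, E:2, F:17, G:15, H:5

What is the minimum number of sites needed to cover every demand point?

2

Coverage sets (demand points within 10 of each site):
  H1: {A, B, E, H}
  H2: {A, E}
  H3: {B, G}
  H4: {A, B, C, D, E, F, G}
  H5: {A, B, E, H}
No single site covers all 8 demand points.
But {H1, H4} covers everything, so the minimum is 2.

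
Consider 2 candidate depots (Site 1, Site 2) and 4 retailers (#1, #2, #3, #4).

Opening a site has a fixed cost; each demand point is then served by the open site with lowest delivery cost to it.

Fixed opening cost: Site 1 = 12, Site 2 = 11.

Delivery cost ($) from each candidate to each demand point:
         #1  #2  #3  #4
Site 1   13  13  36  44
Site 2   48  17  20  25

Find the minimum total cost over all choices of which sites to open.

94

Open {Site 1, Site 2}: assign each demand point to its cheapest open site.
  #1→Site 1 13, #2→Site 1 13, #3→Site 2 20, #4→Site 2 25
  delivery cost 71, fixed 23 → total 94.
Compare {Site 1}: delivery cost 106 + fixed 12 = 118.
Compare {Site 2}: delivery cost 110 + fixed 11 = 121.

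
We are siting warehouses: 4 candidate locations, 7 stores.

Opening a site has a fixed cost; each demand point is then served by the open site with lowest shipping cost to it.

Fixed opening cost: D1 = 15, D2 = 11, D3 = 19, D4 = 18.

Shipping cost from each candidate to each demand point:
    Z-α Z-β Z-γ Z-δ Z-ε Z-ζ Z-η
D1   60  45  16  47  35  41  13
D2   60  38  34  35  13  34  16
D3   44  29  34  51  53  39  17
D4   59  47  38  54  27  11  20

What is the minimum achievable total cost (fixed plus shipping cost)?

Open {D1, D2, D3, D4}: assign each demand point to its cheapest open site.
  Z-α→D3 44, Z-β→D3 29, Z-γ→D1 16, Z-δ→D2 35, Z-ε→D2 13, Z-ζ→D4 11, Z-η→D1 13
  shipping cost 161, fixed 63 → total 224.
Compare {D1, D2, D3}: shipping cost 184 + fixed 45 = 229.
Compare {D1, D2, D4}: shipping cost 185 + fixed 44 = 229.
Compare {D2, D3, D4}: shipping cost 182 + fixed 48 = 230.
All other subsets cost ≥ 229. Minimum total cost: 224.

224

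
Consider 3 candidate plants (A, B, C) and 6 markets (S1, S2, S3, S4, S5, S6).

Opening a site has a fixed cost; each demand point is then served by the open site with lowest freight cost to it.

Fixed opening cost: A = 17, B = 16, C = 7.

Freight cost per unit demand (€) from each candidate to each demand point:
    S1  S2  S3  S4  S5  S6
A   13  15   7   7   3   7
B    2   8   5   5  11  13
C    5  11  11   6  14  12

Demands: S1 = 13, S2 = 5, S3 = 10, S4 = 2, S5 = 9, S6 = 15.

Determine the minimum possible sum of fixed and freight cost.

Open {A, B}: assign each demand point to its cheapest open site.
  S1→B 13×2=26, S2→B 5×8=40, S3→B 10×5=50, S4→B 2×5=10, S5→A 9×3=27, S6→A 15×7=105
  freight cost 258, fixed 33 → total 291.
Compare {A, B, C}: freight cost 258 + fixed 40 = 298.
Compare {A, C}: freight cost 334 + fixed 24 = 358.
Compare {B, C}: freight cost 405 + fixed 23 = 428.
All other subsets cost ≥ 298. Minimum total cost: 291.

291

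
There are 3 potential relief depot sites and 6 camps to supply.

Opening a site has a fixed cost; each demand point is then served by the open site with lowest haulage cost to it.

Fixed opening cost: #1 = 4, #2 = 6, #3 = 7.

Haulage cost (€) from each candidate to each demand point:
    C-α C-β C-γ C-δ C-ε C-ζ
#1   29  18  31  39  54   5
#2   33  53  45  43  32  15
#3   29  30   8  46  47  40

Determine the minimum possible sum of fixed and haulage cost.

Open {#1, #2, #3}: assign each demand point to its cheapest open site.
  C-α→#1 29, C-β→#1 18, C-γ→#3 8, C-δ→#1 39, C-ε→#2 32, C-ζ→#1 5
  haulage cost 131, fixed 17 → total 148.
Compare {#1, #3}: haulage cost 146 + fixed 11 = 157.
Compare {#1, #2}: haulage cost 154 + fixed 10 = 164.
Compare {#2, #3}: haulage cost 157 + fixed 13 = 170.
All other subsets cost ≥ 157. Minimum total cost: 148.

148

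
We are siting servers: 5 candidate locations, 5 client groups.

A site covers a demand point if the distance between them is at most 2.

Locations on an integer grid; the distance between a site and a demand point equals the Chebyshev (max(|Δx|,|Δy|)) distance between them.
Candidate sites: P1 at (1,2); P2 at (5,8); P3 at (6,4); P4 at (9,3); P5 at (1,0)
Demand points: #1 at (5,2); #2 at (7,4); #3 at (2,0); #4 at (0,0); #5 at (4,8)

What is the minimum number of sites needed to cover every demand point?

3

Coverage sets (demand points within 2 of each site):
  P1: {#3, #4}
  P2: {#5}
  P3: {#1, #2}
  P4: {#2}
  P5: {#3, #4}
No 2 sites suffice: every size-2 union leaves at least one demand point uncovered.
But {P1, P2, P3} covers everything, so the minimum is 3.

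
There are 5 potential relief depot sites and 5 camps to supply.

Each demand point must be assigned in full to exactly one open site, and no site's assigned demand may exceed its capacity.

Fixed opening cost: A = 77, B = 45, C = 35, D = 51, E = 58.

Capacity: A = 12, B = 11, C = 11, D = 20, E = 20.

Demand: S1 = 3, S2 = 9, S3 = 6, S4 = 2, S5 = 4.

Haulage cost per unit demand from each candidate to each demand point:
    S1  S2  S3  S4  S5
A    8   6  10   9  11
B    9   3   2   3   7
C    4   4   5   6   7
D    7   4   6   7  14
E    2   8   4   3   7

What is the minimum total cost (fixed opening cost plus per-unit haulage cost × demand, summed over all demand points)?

193

Open {C, E}; cheapest assignment that respects the capacities:
  C (cap 11, load 9): S2 — cost 9×4 = 36
  E (cap 20, load 15): S1, S3, S4, S5 — cost 3×2 + 6×4 + 2×3 + 4×7 = 64
  Shipping 100, fixed 93 → total 193.
  Any other capacity-feasible assignment to {C, E} ships for at least 100.
Compare {B, E}: its best feasible assignment gives total 194.
Compare {B, D}: its best feasible assignment gives total 207.
Every other set of open sites that can feasibly serve all demand totals ≥ 194 even under its best assignment. Minimum: 193.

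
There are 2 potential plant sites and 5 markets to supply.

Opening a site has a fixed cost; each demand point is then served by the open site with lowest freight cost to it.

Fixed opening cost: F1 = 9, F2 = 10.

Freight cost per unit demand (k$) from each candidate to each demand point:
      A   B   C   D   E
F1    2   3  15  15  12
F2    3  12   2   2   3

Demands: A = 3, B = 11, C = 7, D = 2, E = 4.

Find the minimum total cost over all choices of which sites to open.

88

Open {F1, F2}: assign each demand point to its cheapest open site.
  A→F1 3×2=6, B→F1 11×3=33, C→F2 7×2=14, D→F2 2×2=4, E→F2 4×3=12
  freight cost 69, fixed 19 → total 88.
Compare {F2}: freight cost 171 + fixed 10 = 181.
Compare {F1}: freight cost 222 + fixed 9 = 231.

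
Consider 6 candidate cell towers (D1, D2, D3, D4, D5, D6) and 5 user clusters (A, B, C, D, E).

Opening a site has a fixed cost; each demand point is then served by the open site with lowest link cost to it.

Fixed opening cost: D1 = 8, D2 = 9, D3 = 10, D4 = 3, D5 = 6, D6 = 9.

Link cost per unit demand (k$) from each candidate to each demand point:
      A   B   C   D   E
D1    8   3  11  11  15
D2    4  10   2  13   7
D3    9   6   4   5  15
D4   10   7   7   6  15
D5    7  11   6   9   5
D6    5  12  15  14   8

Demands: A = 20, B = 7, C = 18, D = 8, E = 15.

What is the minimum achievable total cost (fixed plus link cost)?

Open {D1, D2, D3, D5}: assign each demand point to its cheapest open site.
  A→D2 20×4=80, B→D1 7×3=21, C→D2 18×2=36, D→D3 8×5=40, E→D5 15×5=75
  link cost 252, fixed 33 → total 285.
Compare {D1, D2, D4, D5}: link cost 260 + fixed 26 = 286.
Compare {D1, D2, D3, D4, D5}: link cost 252 + fixed 36 = 288.
Compare {D1, D2, D3, D5, D6}: link cost 252 + fixed 42 = 294.
All other subsets cost ≥ 286. Minimum total cost: 285.

285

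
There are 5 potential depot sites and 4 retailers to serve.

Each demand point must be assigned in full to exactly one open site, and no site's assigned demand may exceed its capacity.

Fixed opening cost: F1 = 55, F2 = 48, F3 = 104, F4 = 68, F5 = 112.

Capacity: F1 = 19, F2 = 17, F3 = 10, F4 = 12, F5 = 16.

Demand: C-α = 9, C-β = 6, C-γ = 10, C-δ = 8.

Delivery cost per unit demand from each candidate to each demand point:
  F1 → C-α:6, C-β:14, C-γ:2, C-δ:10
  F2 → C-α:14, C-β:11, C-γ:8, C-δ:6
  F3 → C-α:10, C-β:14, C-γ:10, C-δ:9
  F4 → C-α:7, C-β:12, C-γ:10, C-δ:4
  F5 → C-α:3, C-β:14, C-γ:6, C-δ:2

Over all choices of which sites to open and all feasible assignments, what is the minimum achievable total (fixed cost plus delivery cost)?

Open {F1, F2}; cheapest assignment that respects the capacities:
  F1 (cap 19, load 19): C-α, C-γ — cost 9×6 + 10×2 = 74
  F2 (cap 17, load 14): C-β, C-δ — cost 6×11 + 8×6 = 114
  Shipping 188, fixed 103 → total 291.
  Any other capacity-feasible assignment to {F1, F2} ships for at least 188.
Compare {F1, F5}: its best feasible assignment gives total 341.
Compare {F1, F2, F4}: its best feasible assignment gives total 343.
Every other set of open sites that can feasibly serve all demand totals ≥ 341 even under its best assignment. Minimum: 291.

291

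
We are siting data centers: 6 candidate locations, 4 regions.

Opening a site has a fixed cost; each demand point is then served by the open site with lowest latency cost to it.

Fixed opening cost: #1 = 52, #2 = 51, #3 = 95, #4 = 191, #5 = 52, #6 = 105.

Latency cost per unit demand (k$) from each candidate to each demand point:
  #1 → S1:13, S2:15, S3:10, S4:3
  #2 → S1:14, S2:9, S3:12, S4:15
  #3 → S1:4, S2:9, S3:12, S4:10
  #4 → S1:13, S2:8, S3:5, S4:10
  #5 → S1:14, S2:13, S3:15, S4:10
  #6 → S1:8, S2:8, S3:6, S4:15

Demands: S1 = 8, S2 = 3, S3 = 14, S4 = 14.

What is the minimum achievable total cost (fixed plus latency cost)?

371

Open {#1, #6}: assign each demand point to its cheapest open site.
  S1→#6 8×8=64, S2→#6 3×8=24, S3→#6 14×6=84, S4→#1 14×3=42
  latency cost 214, fixed 157 → total 371.
Compare {#1}: latency cost 331 + fixed 52 = 383.
Compare {#1, #3}: latency cost 241 + fixed 147 = 388.
Compare {#1, #2}: latency cost 313 + fixed 103 = 416.
All other subsets cost ≥ 383. Minimum total cost: 371.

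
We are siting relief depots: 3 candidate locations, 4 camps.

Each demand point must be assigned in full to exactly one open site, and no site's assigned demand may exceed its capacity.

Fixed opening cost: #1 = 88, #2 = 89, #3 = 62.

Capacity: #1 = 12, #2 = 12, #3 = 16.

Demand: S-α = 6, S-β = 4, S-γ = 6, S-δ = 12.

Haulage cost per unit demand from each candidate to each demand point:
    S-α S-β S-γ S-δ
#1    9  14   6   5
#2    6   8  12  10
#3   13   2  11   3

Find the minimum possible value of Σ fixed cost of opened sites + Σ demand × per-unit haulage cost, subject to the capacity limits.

284

Open {#1, #3}; cheapest assignment that respects the capacities:
  #1 (cap 12, load 12): S-α, S-γ — cost 6×9 + 6×6 = 90
  #3 (cap 16, load 16): S-β, S-δ — cost 4×2 + 12×3 = 44
  Shipping 134, fixed 150 → total 284.
  Any other capacity-feasible assignment to {#1, #3} ships for at least 134.
Compare {#2, #3}: its best feasible assignment gives total 303.
Compare {#1, #2, #3}: its best feasible assignment gives total 355.
Every other set of open sites that can feasibly serve all demand totals ≥ 303 even under its best assignment. Minimum: 284.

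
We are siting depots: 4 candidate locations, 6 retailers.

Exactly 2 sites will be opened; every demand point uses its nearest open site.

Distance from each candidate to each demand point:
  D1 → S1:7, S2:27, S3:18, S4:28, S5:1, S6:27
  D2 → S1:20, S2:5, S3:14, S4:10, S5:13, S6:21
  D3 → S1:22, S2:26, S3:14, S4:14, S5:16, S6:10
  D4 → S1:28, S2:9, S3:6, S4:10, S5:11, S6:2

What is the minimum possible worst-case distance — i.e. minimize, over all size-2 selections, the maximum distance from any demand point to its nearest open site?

Open {D1, D4}.
  Farthest demand point is S4 at distance 10 (to D4); all others are ≤ 10.
With {D2, D3} the worst case is 20.
With {D2, D4} the worst case is 20.
No size-2 selection achieves below 10.

10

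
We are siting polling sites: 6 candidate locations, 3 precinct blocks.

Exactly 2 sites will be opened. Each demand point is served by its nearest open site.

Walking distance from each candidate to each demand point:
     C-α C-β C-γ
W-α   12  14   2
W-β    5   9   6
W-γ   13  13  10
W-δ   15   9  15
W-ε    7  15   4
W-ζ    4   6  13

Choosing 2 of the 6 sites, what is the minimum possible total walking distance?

Open {W-α, W-ζ}.
  C-α→W-ζ 4, C-β→W-ζ 6, C-γ→W-α 2  ⇒ total 12.
Compare {W-ε, W-ζ}: total 14.
Compare {W-α, W-β}: total 16.
No size-2 selection does better; minimum is 12.

12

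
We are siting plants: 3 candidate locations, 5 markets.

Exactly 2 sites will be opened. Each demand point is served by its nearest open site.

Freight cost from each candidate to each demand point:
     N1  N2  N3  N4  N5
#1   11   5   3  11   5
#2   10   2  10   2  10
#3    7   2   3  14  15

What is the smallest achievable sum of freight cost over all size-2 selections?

Open {#1, #2}.
  N1→#2 10, N2→#2 2, N3→#1 3, N4→#2 2, N5→#1 5  ⇒ total 22.
Compare {#2, #3}: total 24.
Compare {#1, #3}: total 28.

22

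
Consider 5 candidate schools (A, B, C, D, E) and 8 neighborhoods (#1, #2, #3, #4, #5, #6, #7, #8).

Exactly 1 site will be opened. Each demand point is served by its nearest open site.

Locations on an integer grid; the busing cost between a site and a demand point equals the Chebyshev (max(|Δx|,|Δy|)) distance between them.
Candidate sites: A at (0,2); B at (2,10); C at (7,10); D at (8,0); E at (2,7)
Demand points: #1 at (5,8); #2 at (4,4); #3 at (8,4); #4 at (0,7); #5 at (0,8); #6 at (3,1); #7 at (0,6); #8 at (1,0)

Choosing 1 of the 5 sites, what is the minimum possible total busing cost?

31

Open {E}.
  #1→E 3, #2→E 3, #3→E 6, #4→E 2, #5→E 2, #6→E 6, #7→E 2, #8→E 7  ⇒ total 31.
Compare {A}: total 38.
Compare {B}: total 43.
No size-1 selection does better; minimum is 31.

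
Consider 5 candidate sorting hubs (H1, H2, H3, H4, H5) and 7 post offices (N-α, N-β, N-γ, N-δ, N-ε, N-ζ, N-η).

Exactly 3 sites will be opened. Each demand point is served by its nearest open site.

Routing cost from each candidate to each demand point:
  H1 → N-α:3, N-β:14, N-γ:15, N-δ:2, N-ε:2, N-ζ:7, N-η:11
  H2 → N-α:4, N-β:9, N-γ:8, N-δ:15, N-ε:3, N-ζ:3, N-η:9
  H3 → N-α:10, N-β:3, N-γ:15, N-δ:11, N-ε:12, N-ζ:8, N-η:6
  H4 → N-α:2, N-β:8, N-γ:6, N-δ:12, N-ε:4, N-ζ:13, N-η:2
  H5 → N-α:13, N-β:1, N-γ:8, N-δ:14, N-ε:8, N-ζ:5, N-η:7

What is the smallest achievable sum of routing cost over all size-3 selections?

20

Open {H1, H4, H5}.
  N-α→H4 2, N-β→H5 1, N-γ→H4 6, N-δ→H1 2, N-ε→H1 2, N-ζ→H5 5, N-η→H4 2  ⇒ total 20.
Compare {H1, H3, H4}: total 24.
Compare {H1, H2, H4}: total 25.
No size-3 selection does better; minimum is 20.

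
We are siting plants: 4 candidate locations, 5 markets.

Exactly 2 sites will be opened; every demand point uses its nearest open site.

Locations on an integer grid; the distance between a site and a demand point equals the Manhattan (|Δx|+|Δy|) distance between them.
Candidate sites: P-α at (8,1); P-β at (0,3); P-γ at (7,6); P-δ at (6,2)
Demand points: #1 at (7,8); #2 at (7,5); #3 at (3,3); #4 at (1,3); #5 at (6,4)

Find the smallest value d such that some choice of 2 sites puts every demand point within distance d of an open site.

Open {P-β, P-γ}.
  Farthest demand point is #3 at distance 3 (to P-β); all others are ≤ 3.
With {P-γ, P-δ} the worst case is 6.
With {P-α, P-δ} the worst case is 7.
No size-2 selection achieves below 3.

3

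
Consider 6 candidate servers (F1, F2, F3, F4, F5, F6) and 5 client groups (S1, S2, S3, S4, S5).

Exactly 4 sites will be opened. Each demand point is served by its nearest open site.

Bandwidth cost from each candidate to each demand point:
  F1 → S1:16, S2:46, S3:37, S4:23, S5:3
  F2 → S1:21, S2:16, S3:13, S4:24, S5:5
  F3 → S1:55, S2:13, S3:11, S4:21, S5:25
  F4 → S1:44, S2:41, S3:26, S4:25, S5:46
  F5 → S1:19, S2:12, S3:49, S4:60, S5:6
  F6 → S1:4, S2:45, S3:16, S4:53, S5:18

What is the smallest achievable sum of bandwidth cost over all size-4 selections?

Open {F1, F3, F5, F6}.
  S1→F6 4, S2→F5 12, S3→F3 11, S4→F3 21, S5→F1 3  ⇒ total 51.
Compare {F1, F2, F3, F6}: total 52.
Compare {F1, F3, F4, F6}: total 52.
No size-4 selection does better; minimum is 51.

51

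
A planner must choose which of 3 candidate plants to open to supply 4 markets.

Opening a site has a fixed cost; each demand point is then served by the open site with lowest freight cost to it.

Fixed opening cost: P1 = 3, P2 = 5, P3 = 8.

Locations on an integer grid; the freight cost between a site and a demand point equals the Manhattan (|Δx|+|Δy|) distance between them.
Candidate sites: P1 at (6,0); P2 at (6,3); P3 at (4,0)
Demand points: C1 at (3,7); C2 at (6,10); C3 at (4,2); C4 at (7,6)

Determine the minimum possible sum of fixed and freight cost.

Open {P2}: assign each demand point to its cheapest open site.
  C1→P2 7, C2→P2 7, C3→P2 3, C4→P2 4
  freight cost 21, fixed 5 → total 26.
Compare {P1, P2}: freight cost 21 + fixed 8 = 29.
Compare {P2, P3}: freight cost 20 + fixed 13 = 33.
Compare {P1}: freight cost 31 + fixed 3 = 34.
All other subsets cost ≥ 29. Minimum total cost: 26.

26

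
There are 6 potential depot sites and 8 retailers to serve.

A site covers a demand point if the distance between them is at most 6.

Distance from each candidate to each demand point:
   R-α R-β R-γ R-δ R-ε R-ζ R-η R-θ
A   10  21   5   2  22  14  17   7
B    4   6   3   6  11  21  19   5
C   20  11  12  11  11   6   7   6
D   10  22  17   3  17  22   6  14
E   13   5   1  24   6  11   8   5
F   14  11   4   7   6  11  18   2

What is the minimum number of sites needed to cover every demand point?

4

Coverage sets (demand points within 6 of each site):
  A: {R-γ, R-δ}
  B: {R-α, R-β, R-γ, R-δ, R-θ}
  C: {R-ζ, R-θ}
  D: {R-δ, R-η}
  E: {R-β, R-γ, R-ε, R-θ}
  F: {R-γ, R-ε, R-θ}
No 3 sites suffice: every size-3 union leaves at least one demand point uncovered.
But {B, C, D, E} covers everything, so the minimum is 4.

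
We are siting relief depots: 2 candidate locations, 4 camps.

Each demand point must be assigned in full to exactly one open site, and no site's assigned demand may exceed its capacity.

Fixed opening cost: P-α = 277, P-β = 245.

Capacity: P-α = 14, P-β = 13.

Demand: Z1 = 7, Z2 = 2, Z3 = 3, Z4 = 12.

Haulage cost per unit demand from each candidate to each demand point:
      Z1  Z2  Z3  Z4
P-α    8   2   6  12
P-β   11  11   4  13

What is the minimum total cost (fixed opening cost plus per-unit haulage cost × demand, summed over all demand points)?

756

Open {P-α, P-β}; cheapest assignment that respects the capacities:
  P-α (cap 14, load 12): Z1, Z2, Z3 — cost 7×8 + 2×2 + 3×6 = 78
  P-β (cap 13, load 12): Z4 — cost 12×13 = 156
  Shipping 234, fixed 522 → total 756.
  Any other capacity-feasible assignment to {P-α, P-β} ships for at least 234.
Total demand is 24 and no other set of sites has combined capacity ≥ 24, so {P-α, P-β} is the only feasible choice of open sites. Minimum: 756.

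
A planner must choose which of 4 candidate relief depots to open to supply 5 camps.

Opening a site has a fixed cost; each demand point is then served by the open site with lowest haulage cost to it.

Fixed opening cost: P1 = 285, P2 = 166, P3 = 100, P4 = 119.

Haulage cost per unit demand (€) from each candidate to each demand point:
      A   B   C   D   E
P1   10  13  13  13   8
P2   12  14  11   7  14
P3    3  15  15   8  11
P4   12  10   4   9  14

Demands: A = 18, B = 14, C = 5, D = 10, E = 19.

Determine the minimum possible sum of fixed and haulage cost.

722

Open {P3, P4}: assign each demand point to its cheapest open site.
  A→P3 18×3=54, B→P4 14×10=140, C→P4 5×4=20, D→P3 10×8=80, E→P3 19×11=209
  haulage cost 503, fixed 219 → total 722.
Compare {P3}: haulage cost 628 + fixed 100 = 728.
Compare {P2, P3}: haulage cost 584 + fixed 266 = 850.
Compare {P4}: haulage cost 732 + fixed 119 = 851.
All other subsets cost ≥ 728. Minimum total cost: 722.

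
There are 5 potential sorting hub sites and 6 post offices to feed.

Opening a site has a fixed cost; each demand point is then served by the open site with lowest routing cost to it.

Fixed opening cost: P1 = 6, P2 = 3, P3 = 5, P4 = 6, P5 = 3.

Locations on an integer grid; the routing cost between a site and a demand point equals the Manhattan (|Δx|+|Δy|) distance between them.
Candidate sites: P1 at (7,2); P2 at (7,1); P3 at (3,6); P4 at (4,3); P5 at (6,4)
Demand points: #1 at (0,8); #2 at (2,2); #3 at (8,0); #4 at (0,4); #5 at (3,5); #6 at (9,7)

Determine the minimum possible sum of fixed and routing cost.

Open {P2, P3}: assign each demand point to its cheapest open site.
  #1→P3 5, #2→P3 5, #3→P2 2, #4→P3 5, #5→P3 1, #6→P3 7
  routing cost 25, fixed 8 → total 33.
Compare {P2, P3, P5}: routing cost 24 + fixed 11 = 35.
Compare {P3, P5}: routing cost 28 + fixed 8 = 36.
Compare {P1, P3}: routing cost 26 + fixed 11 = 37.
All other subsets cost ≥ 35. Minimum total cost: 33.

33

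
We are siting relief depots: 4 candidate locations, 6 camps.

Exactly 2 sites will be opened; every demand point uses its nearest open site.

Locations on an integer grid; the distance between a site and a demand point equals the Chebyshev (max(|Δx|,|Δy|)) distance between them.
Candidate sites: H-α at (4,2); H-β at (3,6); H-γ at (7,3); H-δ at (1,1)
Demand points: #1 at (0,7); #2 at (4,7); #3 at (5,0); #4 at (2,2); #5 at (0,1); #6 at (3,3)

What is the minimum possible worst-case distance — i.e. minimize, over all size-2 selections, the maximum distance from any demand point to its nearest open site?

Open {H-α, H-β}.
  Farthest demand point is #5 at distance 4 (to H-α); all others are ≤ 4.
With {H-β, H-δ} the worst case is 4.
With {H-α, H-γ} the worst case is 5.
No size-2 selection achieves below 4.

4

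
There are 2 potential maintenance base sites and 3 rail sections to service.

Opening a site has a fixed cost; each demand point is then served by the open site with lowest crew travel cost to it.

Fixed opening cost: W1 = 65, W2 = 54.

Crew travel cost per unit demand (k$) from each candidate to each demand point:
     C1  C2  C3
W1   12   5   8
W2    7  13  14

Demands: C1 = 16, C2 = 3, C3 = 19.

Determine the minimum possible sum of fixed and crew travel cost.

398

Open {W1, W2}: assign each demand point to its cheapest open site.
  C1→W2 16×7=112, C2→W1 3×5=15, C3→W1 19×8=152
  crew travel cost 279, fixed 119 → total 398.
Compare {W1}: crew travel cost 359 + fixed 65 = 424.
Compare {W2}: crew travel cost 417 + fixed 54 = 471.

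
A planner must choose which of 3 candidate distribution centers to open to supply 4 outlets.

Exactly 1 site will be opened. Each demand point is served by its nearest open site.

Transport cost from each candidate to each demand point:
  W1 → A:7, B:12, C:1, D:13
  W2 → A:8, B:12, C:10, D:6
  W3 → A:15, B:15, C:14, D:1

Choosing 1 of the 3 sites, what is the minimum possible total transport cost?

Open {W1}.
  A→W1 7, B→W1 12, C→W1 1, D→W1 13  ⇒ total 33.
Compare {W2}: total 36.
Compare {W3}: total 45.

33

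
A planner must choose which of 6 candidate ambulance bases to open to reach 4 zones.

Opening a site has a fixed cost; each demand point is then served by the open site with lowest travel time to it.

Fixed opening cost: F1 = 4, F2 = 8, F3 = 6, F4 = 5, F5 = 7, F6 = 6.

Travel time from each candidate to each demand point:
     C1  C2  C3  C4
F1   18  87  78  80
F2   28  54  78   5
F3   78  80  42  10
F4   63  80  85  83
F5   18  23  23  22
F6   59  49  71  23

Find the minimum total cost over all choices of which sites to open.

Open {F2, F5}: assign each demand point to its cheapest open site.
  C1→F5 18, C2→F5 23, C3→F5 23, C4→F2 5
  travel time 69, fixed 15 → total 84.
Compare {F3, F5}: travel time 74 + fixed 13 = 87.
Compare {F1, F2, F5}: travel time 69 + fixed 19 = 88.
Compare {F2, F4, F5}: travel time 69 + fixed 20 = 89.
All other subsets cost ≥ 87. Minimum total cost: 84.

84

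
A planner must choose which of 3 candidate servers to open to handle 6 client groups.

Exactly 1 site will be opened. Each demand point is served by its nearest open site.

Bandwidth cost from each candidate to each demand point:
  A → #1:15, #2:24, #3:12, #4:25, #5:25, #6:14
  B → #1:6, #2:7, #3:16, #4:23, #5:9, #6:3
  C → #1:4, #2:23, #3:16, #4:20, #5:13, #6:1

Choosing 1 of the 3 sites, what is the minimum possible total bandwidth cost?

Open {B}.
  #1→B 6, #2→B 7, #3→B 16, #4→B 23, #5→B 9, #6→B 3  ⇒ total 64.
Compare {C}: total 77.
Compare {A}: total 115.

64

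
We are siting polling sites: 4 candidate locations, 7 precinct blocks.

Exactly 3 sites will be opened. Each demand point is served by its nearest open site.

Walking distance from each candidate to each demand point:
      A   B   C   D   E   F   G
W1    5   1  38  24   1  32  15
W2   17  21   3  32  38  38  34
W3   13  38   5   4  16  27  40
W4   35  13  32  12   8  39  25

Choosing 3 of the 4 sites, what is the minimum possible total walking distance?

Open {W1, W2, W3}.
  A→W1 5, B→W1 1, C→W2 3, D→W3 4, E→W1 1, F→W3 27, G→W1 15  ⇒ total 56.
Compare {W1, W3, W4}: total 58.
Compare {W1, W2, W4}: total 69.
No size-3 selection does better; minimum is 56.

56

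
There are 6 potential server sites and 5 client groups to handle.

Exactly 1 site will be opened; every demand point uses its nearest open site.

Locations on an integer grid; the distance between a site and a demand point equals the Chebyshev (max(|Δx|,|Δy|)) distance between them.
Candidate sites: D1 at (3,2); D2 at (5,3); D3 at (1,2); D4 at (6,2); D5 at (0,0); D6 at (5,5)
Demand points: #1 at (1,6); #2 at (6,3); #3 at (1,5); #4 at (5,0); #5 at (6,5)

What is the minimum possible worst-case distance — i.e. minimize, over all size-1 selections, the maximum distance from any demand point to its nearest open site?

Open {D1}.
  Farthest demand point is #1 at distance 4 (to D1); all others are ≤ 4.
With {D2} the worst case is 4.
With {D3} the worst case is 5.
No size-1 selection achieves below 4.

4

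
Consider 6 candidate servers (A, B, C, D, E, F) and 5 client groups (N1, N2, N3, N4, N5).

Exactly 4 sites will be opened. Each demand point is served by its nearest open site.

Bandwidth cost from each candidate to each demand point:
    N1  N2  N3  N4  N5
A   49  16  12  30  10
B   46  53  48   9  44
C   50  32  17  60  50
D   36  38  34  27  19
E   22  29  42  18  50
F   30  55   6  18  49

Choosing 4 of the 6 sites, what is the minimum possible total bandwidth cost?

63

Open {A, B, E, F}.
  N1→E 22, N2→A 16, N3→F 6, N4→B 9, N5→A 10  ⇒ total 63.
Compare {A, B, C, E}: total 69.
Compare {A, B, D, E}: total 69.
No size-4 selection does better; minimum is 63.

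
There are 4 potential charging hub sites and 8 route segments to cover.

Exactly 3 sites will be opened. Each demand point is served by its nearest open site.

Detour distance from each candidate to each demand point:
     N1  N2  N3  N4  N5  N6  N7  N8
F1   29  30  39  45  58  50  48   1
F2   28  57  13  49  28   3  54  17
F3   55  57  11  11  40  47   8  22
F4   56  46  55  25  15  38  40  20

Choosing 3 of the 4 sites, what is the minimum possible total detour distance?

120

Open {F1, F2, F3}.
  N1→F2 28, N2→F1 30, N3→F3 11, N4→F3 11, N5→F2 28, N6→F2 3, N7→F3 8, N8→F1 1  ⇒ total 120.
Compare {F2, F3, F4}: total 139.
Compare {F1, F3, F4}: total 143.
No size-3 selection does better; minimum is 120.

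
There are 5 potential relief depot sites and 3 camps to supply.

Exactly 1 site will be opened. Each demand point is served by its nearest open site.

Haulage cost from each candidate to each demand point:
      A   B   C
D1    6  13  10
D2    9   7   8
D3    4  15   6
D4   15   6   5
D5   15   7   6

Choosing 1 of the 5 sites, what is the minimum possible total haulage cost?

Open {D2}.
  A→D2 9, B→D2 7, C→D2 8  ⇒ total 24.
Compare {D3}: total 25.
Compare {D4}: total 26.
No size-1 selection does better; minimum is 24.

24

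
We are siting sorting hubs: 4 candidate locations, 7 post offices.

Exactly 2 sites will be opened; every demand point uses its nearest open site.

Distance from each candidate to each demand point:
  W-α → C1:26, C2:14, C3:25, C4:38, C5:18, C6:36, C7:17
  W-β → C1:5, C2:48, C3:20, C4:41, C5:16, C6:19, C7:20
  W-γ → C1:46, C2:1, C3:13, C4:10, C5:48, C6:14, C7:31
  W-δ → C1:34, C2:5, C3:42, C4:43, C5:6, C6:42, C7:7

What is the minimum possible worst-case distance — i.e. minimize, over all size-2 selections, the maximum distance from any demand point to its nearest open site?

20

Open {W-β, W-γ}.
  Farthest demand point is C7 at distance 20 (to W-β); all others are ≤ 20.
With {W-α, W-γ} the worst case is 26.
With {W-γ, W-δ} the worst case is 34.
No size-2 selection achieves below 20.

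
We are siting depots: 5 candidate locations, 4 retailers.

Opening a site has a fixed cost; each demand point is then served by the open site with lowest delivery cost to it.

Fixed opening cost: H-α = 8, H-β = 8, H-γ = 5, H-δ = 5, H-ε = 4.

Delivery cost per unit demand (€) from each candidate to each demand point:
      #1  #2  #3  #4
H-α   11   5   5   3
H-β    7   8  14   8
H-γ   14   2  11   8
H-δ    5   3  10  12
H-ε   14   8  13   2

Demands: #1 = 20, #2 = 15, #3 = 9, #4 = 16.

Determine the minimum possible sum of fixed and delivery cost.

229

Open {H-α, H-γ, H-δ, H-ε}: assign each demand point to its cheapest open site.
  #1→H-δ 20×5=100, #2→H-γ 15×2=30, #3→H-α 9×5=45, #4→H-ε 16×2=32
  delivery cost 207, fixed 22 → total 229.
Compare {H-α, H-β, H-γ, H-δ, H-ε}: delivery cost 207 + fixed 30 = 237.
Compare {H-α, H-δ, H-ε}: delivery cost 222 + fixed 17 = 239.
Compare {H-α, H-γ, H-δ}: delivery cost 223 + fixed 18 = 241.
All other subsets cost ≥ 237. Minimum total cost: 229.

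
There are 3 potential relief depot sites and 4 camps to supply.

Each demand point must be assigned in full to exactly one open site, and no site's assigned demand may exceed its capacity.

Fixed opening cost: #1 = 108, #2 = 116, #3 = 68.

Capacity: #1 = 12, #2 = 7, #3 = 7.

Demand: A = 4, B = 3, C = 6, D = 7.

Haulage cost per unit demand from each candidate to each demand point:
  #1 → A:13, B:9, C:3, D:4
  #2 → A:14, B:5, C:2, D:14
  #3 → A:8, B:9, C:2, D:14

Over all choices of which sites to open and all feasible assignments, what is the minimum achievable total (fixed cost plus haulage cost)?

Open {#1, #2, #3}; cheapest assignment that respects the capacities:
  #1 (cap 12, load 10): B, D — cost 3×9 + 7×4 = 55
  #2 (cap 7, load 6): C — cost 6×2 = 12
  #3 (cap 7, load 4): A — cost 4×8 = 32
  Shipping 99, fixed 292 → total 391.
  Any other capacity-feasible assignment to {#1, #2, #3} ships for at least 99.
Total demand is 20 and no other set of sites has combined capacity ≥ 20, so {#1, #2, #3} is the only feasible choice of open sites. Minimum: 391.

391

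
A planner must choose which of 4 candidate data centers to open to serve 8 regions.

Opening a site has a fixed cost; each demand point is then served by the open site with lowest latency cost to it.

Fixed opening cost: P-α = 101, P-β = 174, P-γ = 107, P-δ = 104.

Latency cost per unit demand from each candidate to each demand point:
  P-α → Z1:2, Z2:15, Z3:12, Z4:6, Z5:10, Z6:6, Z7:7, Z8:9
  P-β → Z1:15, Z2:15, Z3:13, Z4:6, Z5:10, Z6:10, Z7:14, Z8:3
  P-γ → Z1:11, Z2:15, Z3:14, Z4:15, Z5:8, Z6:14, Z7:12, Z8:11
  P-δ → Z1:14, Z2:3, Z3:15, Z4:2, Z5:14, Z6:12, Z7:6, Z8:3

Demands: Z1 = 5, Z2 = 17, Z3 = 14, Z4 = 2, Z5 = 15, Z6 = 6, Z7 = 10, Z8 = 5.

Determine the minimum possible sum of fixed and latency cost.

699

Open {P-α, P-δ}: assign each demand point to its cheapest open site.
  Z1→P-α 5×2=10, Z2→P-δ 17×3=51, Z3→P-α 14×12=168, Z4→P-δ 2×2=4, Z5→P-α 15×10=150, Z6→P-α 6×6=36, Z7→P-δ 10×6=60, Z8→P-δ 5×3=15
  latency cost 494, fixed 205 → total 699.
Compare {P-α, P-γ, P-δ}: latency cost 464 + fixed 312 = 776.
Compare {P-γ, P-δ}: latency cost 573 + fixed 211 = 784.
Compare {P-δ}: latency cost 692 + fixed 104 = 796.
All other subsets cost ≥ 776. Minimum total cost: 699.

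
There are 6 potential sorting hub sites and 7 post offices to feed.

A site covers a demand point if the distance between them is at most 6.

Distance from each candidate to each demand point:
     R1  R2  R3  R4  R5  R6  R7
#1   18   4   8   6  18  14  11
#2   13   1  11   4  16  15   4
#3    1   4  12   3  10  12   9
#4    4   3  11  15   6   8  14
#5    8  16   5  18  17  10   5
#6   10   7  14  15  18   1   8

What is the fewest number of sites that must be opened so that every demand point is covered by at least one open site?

Coverage sets (demand points within 6 of each site):
  #1: {R2, R4}
  #2: {R2, R4, R7}
  #3: {R1, R2, R4}
  #4: {R1, R2, R5}
  #5: {R3, R7}
  #6: {R6}
No 3 sites suffice: every size-3 union leaves at least one demand point uncovered.
But {#1, #4, #5, #6} covers everything, so the minimum is 4.

4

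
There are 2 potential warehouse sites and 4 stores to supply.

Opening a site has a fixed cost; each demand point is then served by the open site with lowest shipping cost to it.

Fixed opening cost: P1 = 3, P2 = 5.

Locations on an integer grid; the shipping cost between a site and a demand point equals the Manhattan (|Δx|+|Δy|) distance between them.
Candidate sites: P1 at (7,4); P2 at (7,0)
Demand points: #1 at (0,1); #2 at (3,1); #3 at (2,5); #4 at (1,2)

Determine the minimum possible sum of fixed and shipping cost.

Open {P1}: assign each demand point to its cheapest open site.
  #1→P1 10, #2→P1 7, #3→P1 6, #4→P1 8
  shipping cost 31, fixed 3 → total 34.
Compare {P1, P2}: shipping cost 27 + fixed 8 = 35.
Compare {P2}: shipping cost 31 + fixed 5 = 36.

34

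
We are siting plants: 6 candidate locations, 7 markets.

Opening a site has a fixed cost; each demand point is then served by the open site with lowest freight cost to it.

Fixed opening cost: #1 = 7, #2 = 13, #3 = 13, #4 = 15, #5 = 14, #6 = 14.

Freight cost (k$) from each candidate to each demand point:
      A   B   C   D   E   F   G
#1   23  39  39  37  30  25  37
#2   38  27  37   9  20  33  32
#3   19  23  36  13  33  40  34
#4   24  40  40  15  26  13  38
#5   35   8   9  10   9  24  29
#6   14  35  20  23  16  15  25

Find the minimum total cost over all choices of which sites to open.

118

Open {#5, #6}: assign each demand point to its cheapest open site.
  A→#6 14, B→#5 8, C→#5 9, D→#5 10, E→#5 9, F→#6 15, G→#6 25
  freight cost 90, fixed 28 → total 118.
Compare {#1, #5, #6}: freight cost 90 + fixed 35 = 125.
Compare {#2, #5, #6}: freight cost 89 + fixed 41 = 130.
Compare {#4, #5}: freight cost 102 + fixed 29 = 131.
All other subsets cost ≥ 125. Minimum total cost: 118.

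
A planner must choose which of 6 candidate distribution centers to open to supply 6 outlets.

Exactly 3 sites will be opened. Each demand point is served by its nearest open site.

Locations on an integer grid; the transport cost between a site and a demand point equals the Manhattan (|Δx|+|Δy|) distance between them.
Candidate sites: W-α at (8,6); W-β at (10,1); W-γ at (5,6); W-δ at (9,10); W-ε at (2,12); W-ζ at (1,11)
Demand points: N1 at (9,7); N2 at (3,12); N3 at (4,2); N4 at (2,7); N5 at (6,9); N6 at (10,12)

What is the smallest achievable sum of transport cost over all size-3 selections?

20

Open {W-γ, W-δ, W-ε}.
  N1→W-δ 3, N2→W-ε 1, N3→W-γ 5, N4→W-γ 4, N5→W-γ 4, N6→W-δ 3  ⇒ total 20.
Compare {W-γ, W-δ, W-ζ}: total 22.
Compare {W-α, W-δ, W-ε}: total 23.
No size-3 selection does better; minimum is 20.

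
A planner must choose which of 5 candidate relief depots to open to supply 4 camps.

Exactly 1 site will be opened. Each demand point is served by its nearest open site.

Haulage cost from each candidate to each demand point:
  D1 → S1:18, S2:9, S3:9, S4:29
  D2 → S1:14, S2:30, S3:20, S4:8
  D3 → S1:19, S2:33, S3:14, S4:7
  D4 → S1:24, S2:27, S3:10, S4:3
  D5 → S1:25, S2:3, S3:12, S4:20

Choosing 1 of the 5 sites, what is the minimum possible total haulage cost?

Open {D5}.
  S1→D5 25, S2→D5 3, S3→D5 12, S4→D5 20  ⇒ total 60.
Compare {D4}: total 64.
Compare {D1}: total 65.
No size-1 selection does better; minimum is 60.

60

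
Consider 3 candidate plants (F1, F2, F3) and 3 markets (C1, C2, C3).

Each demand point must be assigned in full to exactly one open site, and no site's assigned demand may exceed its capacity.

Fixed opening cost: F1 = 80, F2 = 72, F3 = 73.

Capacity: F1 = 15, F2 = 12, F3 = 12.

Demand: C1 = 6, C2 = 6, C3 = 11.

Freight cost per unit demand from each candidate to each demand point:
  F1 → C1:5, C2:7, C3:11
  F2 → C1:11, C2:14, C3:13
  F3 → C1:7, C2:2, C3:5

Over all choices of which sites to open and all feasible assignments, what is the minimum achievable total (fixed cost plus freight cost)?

280

Open {F1, F3}; cheapest assignment that respects the capacities:
  F1 (cap 15, load 12): C1, C2 — cost 6×5 + 6×7 = 72
  F3 (cap 12, load 11): C3 — cost 11×5 = 55
  Shipping 127, fixed 153 → total 280.
  Any other capacity-feasible assignment to {F1, F3} ships for at least 127.
Compare {F2, F3}: its best feasible assignment gives total 342.
Compare {F1, F2, F3}: its best feasible assignment gives total 352.
Every other set of open sites that can feasibly serve all demand totals ≥ 342 even under its best assignment. Minimum: 280.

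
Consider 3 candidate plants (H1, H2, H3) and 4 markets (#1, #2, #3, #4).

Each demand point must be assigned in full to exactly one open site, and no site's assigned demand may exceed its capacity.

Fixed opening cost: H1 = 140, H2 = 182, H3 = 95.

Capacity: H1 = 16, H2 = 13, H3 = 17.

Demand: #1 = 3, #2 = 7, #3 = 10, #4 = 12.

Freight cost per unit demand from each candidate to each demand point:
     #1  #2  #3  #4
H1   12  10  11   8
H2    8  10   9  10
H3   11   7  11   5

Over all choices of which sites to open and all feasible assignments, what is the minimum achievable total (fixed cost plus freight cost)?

526

Open {H1, H3}; cheapest assignment that respects the capacities:
  H1 (cap 16, load 15): #1, #4 — cost 3×12 + 12×8 = 132
  H3 (cap 17, load 17): #2, #3 — cost 7×7 + 10×11 = 159
  Shipping 291, fixed 235 → total 526.
  Any other capacity-feasible assignment to {H1, H3} ships for at least 291.
Compare {H1, H2, H3}: its best feasible assignment gives total 661.
Every other set of open sites that can feasibly serve all demand totals ≥ 661 even under its best assignment. Minimum: 526.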